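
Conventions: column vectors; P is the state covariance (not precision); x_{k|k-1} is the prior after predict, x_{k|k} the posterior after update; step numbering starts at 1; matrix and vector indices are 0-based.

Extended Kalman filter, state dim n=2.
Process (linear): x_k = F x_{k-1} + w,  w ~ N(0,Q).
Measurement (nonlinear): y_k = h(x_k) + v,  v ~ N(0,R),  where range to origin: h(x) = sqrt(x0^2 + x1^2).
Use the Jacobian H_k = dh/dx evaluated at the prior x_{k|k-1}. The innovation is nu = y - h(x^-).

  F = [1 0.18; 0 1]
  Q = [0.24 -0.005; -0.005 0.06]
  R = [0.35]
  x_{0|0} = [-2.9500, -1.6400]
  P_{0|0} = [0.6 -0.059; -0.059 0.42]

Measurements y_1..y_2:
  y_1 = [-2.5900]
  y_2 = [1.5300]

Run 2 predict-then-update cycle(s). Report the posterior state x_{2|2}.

x_post = [1.1810, -0.5499]

step 1: x^-=[-3.2452, -1.6400]  P^-=[0.8324 0.0116; 0.0116 0.4800]  H_jac=[-0.8925 -0.4510]  S=[1.1200]  K=[-0.6680; -0.2025]  nu=[-6.2261]  x^+=[0.9135, -0.3790]  P^+=[0.3327 -0.1399; -0.1399 0.4341]
step 2: x^-=[0.8453, -0.3790]  P^-=[0.5363 -0.0668; -0.0668 0.4941]  H_jac=[0.9125 -0.4091]  S=[0.9291]  K=[0.5561; -0.2831]  nu=[0.6036]  x^+=[1.1810, -0.5499]  P^+=[0.2490 0.0795; 0.0795 0.4196]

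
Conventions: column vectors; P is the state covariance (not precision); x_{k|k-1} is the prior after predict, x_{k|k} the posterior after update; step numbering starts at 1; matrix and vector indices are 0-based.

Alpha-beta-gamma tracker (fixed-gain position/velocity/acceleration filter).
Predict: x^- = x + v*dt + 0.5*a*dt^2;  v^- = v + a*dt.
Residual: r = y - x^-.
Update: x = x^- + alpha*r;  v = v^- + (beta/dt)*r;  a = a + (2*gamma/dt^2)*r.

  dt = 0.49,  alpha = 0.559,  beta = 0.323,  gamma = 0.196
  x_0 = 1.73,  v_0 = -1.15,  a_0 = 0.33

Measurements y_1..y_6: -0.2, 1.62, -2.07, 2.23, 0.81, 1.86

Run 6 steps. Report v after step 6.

step 1: x_pred=1.2061  r=-1.4061  x^+=0.4201  v^+=-1.9152  a^+=-1.9657
step 2: x_pred=-0.7543  r=2.3743  x^+=0.5729  v^+=-1.3133  a^+=1.9108
step 3: x_pred=0.1588  r=-2.2288  x^+=-1.0871  v^+=-1.8462  a^+=-1.7281
step 4: x_pred=-2.1992  r=4.4292  x^+=0.2767  v^+=0.2267  a^+=5.5032
step 5: x_pred=1.0485  r=-0.2385  x^+=0.9152  v^+=2.7661  a^+=5.1139
step 6: x_pred=2.8845  r=-1.0245  x^+=2.3118  v^+=4.5966  a^+=3.4413

v_post = 4.5966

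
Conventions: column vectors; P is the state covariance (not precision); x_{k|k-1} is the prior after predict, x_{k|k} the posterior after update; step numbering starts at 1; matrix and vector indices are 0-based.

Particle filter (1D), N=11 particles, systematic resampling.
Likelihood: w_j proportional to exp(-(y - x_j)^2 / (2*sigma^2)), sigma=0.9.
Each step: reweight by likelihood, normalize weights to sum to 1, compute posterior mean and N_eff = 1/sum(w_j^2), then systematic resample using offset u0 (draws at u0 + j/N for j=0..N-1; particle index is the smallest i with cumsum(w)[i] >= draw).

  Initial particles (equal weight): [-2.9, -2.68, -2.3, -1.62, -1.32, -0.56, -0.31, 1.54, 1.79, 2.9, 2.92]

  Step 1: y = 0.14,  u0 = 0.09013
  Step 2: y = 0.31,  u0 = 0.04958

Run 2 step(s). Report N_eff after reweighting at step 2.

step 1: w=[0.0013, 0.0029, 0.0098, 0.0574, 0.1042, 0.2869, 0.3426, 0.1158, 0.0723, 0.0035, 0.0033]  mean=-0.2038  Neff=4.2987  idx=[4, 5, 5, 5, 5, 6, 6, 6, 7, 7, 10]
step 2: w=[0.0331, 0.1068, 0.1068, 0.1068, 0.1068, 0.1344, 0.1344, 0.1344, 0.0670, 0.0670, 0.0025]  mean=-0.1942  Neff=9.0993  idx=[1, 2, 2, 3, 4, 5, 6, 6, 7, 8, 9]

N_eff = 9.0993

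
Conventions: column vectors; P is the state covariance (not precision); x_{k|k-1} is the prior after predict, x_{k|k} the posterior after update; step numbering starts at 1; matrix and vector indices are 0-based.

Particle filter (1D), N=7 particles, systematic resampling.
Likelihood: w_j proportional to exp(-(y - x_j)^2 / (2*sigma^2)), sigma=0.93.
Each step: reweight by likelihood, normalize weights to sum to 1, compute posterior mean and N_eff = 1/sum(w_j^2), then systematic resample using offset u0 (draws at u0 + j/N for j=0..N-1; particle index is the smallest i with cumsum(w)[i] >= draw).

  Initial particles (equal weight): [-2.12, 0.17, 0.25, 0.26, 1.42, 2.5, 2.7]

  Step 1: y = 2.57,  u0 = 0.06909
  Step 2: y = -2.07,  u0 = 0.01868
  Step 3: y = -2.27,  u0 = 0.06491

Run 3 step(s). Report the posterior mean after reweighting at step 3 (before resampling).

step 1: w=[0.0000, 0.0139, 0.0173, 0.0177, 0.1805, 0.3866, 0.3840]  mean=2.2709  Neff=3.0275  idx=[4, 4, 5, 5, 6, 6, 6]
step 2: w=[0.4951, 0.4951, 0.0032, 0.0032, 0.0011, 0.0011, 0.0011]  mean=1.4312  Neff=2.0395  idx=[0, 0, 0, 0, 1, 1, 1]
step 3: w=[0.1429, 0.1429, 0.1429, 0.1429, 0.1429, 0.1429, 0.1429]  mean=1.4200  Neff=7.0000  idx=[0, 1, 2, 3, 4, 5, 6]

post_mean = 1.4200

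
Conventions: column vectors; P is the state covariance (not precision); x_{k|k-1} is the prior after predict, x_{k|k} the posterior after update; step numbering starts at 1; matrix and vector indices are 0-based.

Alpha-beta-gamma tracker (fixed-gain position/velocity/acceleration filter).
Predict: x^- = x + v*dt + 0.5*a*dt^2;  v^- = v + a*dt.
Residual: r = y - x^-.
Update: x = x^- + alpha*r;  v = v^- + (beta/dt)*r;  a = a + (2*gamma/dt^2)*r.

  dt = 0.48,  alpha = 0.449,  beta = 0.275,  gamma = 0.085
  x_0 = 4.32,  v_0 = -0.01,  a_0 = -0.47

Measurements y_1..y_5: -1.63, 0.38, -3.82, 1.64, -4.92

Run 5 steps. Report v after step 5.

v_post = -3.0535

step 1: x_pred=4.2611  r=-5.8911  x^+=1.6160  v^+=-3.6107  a^+=-4.8167
step 2: x_pred=-0.6720  r=1.0520  x^+=-0.1997  v^+=-5.3200  a^+=-4.0405
step 3: x_pred=-3.2187  r=-0.6013  x^+=-3.4887  v^+=-7.6039  a^+=-4.4841
step 4: x_pred=-7.6551  r=9.2951  x^+=-3.4816  v^+=-4.4309  a^+=2.3743
step 5: x_pred=-5.3349  r=0.4149  x^+=-5.1486  v^+=-3.0535  a^+=2.6804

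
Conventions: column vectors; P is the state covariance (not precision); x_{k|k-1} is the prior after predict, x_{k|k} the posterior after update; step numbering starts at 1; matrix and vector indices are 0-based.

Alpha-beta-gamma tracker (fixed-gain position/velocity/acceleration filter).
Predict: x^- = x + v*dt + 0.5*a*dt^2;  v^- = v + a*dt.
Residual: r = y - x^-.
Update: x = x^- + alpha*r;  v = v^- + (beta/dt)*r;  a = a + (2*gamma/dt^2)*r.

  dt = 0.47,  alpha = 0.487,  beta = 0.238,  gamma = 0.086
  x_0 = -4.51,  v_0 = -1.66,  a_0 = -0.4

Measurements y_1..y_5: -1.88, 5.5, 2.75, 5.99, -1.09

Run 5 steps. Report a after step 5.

a_post = -5.4939

step 1: x_pred=-5.3344  r=3.4544  x^+=-3.6521  v^+=-0.0988  a^+=2.2897
step 2: x_pred=-3.4456  r=8.9456  x^+=0.9109  v^+=5.5073  a^+=9.2550
step 3: x_pred=4.5216  r=-1.7716  x^+=3.6588  v^+=8.9601  a^+=7.8757
step 4: x_pred=8.7399  r=-2.7499  x^+=7.4007  v^+=11.2691  a^+=5.7345
step 5: x_pred=13.3306  r=-14.4206  x^+=6.3078  v^+=6.6620  a^+=-5.4939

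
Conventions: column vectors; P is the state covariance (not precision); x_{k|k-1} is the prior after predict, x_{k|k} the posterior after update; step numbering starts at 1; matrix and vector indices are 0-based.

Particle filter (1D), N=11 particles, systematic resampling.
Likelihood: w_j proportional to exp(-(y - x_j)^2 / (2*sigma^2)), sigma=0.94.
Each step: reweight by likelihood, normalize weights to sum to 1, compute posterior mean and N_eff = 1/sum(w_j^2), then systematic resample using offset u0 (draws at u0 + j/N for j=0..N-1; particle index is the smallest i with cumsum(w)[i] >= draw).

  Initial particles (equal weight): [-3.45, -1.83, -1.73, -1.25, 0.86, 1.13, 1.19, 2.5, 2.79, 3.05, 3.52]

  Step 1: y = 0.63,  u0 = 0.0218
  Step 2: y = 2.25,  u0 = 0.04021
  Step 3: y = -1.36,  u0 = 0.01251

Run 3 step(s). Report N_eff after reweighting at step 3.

step 1: w=[0.0000, 0.0104, 0.0136, 0.0431, 0.3089, 0.2763, 0.2666, 0.0440, 0.0227, 0.0116, 0.0028]  mean=1.0173  Neff=4.0391  idx=[2, 4, 4, 4, 5, 5, 5, 6, 6, 6, 7]
step 2: w=[0.0000, 0.0666, 0.0666, 0.0666, 0.0977, 0.0977, 0.0977, 0.1052, 0.1052, 0.1052, 0.1917]  mean=1.3576  Neff=8.9397  idx=[1, 2, 4, 5, 6, 7, 7, 8, 9, 10, 10]
step 3: w=[0.1957, 0.1957, 0.0953, 0.0953, 0.0953, 0.0803, 0.0803, 0.0803, 0.0803, 0.0007, 0.0007]  mean=1.0455  Neff=7.7122  idx=[0, 0, 0, 1, 1, 2, 3, 4, 5, 6, 8]

N_eff = 7.7122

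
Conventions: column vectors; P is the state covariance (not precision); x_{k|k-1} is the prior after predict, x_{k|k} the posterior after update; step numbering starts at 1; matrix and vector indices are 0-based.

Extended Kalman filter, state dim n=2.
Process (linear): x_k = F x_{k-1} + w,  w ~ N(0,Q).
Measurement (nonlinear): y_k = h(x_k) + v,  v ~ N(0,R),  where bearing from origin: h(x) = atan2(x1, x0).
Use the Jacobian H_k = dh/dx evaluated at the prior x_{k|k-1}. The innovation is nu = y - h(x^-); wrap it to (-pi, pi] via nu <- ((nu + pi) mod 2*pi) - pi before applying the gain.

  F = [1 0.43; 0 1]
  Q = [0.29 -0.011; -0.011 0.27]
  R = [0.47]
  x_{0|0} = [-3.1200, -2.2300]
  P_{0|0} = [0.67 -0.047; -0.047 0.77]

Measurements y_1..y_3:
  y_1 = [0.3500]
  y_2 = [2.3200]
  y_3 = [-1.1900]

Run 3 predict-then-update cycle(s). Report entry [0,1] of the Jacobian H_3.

H_jac[0,1] = -0.1279

step 1: x^-=[-4.0789, -2.2300]  P^-=[1.0620 0.2731; 0.2731 1.0400]  H_jac=[0.1032 -0.1887]  S=[0.5077]  K=[0.1143; -0.3311]  nu=[2.9913]  x^+=[-3.7370, -3.2205]  P^+=[1.0553 0.2923; 0.2923 0.9843]
step 2: x^-=[-5.1218, -3.2205]  P^-=[1.7787 0.7046; 0.7046 1.2543]  H_jac=[0.0880 -0.1399]  S=[0.4910]  K=[0.1179; -0.2312]  nu=[-1.3829]  x^+=[-5.2849, -2.9007]  P^+=[1.7719 0.7180; 0.7180 1.2281]
step 3: x^-=[-6.5322, -2.9007]  P^-=[2.9064 1.2350; 1.2350 1.4981]  H_jac=[0.0568 -0.1279]  S=[0.4859]  K=[0.0146; -0.2499]  nu=[1.5337]  x^+=[-6.5097, -3.2840]  P^+=[2.9063 1.2368; 1.2368 1.4677]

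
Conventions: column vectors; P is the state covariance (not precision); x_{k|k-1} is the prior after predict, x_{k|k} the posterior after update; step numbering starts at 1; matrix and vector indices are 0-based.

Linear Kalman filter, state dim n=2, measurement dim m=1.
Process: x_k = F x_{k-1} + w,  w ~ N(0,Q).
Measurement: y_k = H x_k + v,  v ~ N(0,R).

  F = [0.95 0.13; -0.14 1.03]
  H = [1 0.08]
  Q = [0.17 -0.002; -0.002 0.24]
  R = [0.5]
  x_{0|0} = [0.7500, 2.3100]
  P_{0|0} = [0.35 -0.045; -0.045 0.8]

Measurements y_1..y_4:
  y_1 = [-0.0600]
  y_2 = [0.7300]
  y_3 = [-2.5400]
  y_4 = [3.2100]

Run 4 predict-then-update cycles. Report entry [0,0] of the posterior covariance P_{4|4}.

step 1: x^-=[1.0128, 2.2743]  P^-=[0.4883 0.0154; 0.0154 1.1086]  S=[0.9978]  K=[0.4906; 0.1043]  nu=[-1.2547]  x^+=[0.3973, 2.1435]  P^+=[0.2481 -0.0357; -0.0357 1.0977]
step 2: x^-=[0.6560, 2.1522]  P^-=[0.4037 0.0777; 0.0777 1.4197]  S=[0.9252]  K=[0.4430; 0.2068]  nu=[-0.0982]  x^+=[0.6125, 2.1319]  P^+=[0.2221 -0.0070; -0.0070 1.3802]
step 3: x^-=[0.8590, 2.1101]  P^-=[0.3920 0.1465; 0.1465 1.7106]  S=[0.9264]  K=[0.4358; 0.3059]  nu=[-3.5678]  x^+=[-0.6959, 1.0188]  P^+=[0.2161 0.0230; 0.0230 1.6239]
step 4: x^-=[-0.5286, 1.1467]  P^-=[0.3981 0.2088; 0.2088 1.9604]  S=[0.9441]  K=[0.4394; 0.3873]  nu=[3.6469]  x^+=[1.0738, 2.5592]  P^+=[0.2158 0.0481; 0.0481 1.8188]

P_post[0,0] = 0.2158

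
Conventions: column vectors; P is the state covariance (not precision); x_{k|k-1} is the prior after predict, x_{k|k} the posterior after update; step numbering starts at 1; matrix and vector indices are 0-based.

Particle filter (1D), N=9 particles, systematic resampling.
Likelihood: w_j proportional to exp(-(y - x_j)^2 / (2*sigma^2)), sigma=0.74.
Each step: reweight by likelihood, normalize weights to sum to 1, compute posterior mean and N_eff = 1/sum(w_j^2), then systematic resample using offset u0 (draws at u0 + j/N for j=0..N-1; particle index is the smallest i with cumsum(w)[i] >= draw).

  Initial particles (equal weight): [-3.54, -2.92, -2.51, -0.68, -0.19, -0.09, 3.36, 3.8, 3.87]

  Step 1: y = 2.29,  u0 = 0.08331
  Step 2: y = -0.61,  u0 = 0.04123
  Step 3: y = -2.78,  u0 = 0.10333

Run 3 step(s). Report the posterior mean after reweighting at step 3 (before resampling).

post_mean = 3.3600

step 1: w=[0.0000, 0.0000, 0.0000, 0.0005, 0.0062, 0.0096, 0.5977, 0.2120, 0.1740]  mean=3.4846  Neff=2.3120  idx=[6, 6, 6, 6, 6, 7, 7, 8, 8]
step 2: w=[0.1958, 0.1958, 0.1958, 0.1958, 0.1958, 0.0068, 0.0068, 0.0038, 0.0038]  mean=3.3698  Neff=5.2153  idx=[0, 0, 1, 1, 2, 3, 3, 4, 4]
step 3: w=[0.1111, 0.1111, 0.1111, 0.1111, 0.1111, 0.1111, 0.1111, 0.1111, 0.1111]  mean=3.3600  Neff=9.0000  idx=[0, 1, 2, 3, 4, 5, 6, 7, 8]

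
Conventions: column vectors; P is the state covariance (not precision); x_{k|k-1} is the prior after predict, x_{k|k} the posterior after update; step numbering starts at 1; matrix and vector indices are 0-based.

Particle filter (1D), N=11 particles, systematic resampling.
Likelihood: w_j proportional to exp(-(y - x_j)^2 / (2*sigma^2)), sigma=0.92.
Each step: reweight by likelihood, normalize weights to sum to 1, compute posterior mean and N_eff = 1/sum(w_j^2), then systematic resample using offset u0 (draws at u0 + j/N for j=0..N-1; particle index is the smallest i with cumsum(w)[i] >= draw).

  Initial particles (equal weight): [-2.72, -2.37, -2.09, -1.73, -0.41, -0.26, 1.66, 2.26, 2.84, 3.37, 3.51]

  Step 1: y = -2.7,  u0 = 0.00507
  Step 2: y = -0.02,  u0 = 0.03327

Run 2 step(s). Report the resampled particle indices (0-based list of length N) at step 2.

resampled_idx = [1, 4, 6, 7, 8, 9, 9, 9, 10, 10, 10]

step 1: w=[0.2950, 0.2767, 0.2369, 0.1693, 0.0133, 0.0088, 0.0000, 0.0000, 0.0000, 0.0000, 0.0000]  mean=-2.2540  Neff=4.0218  idx=[0, 0, 0, 0, 1, 1, 1, 2, 2, 3, 3]
step 2: w=[0.0197, 0.0197, 0.0197, 0.0197, 0.0560, 0.0560, 0.0560, 0.1164, 0.1164, 0.2601, 0.2601]  mean=-1.9995  Neff=5.7682  idx=[1, 4, 6, 7, 8, 9, 9, 9, 10, 10, 10]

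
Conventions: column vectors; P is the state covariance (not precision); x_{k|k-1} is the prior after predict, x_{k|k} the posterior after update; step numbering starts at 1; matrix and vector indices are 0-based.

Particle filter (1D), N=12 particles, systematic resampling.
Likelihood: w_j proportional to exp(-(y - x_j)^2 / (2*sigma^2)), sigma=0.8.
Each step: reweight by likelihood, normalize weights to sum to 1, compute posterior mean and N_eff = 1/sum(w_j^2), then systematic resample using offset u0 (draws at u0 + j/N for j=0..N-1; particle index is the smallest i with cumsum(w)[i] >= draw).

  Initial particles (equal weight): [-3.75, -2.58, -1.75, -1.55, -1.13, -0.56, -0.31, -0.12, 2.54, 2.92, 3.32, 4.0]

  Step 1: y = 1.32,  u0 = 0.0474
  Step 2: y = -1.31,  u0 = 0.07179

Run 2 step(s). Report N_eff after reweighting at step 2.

step 1: w=[0.0000, 0.0000, 0.0007, 0.0018, 0.0103, 0.0707, 0.1404, 0.2215, 0.3498, 0.1515, 0.0492, 0.0041]  mean=1.3851  Neff=4.5117  idx=[5, 6, 6, 7, 7, 8, 8, 8, 8, 9, 9, 10]
step 2: w=[0.2901, 0.2061, 0.2061, 0.1489, 0.1489, 0.0000, 0.0000, 0.0000, 0.0000, 0.0000, 0.0000, 0.0000]  mean=-0.3259  Neff=4.6860  idx=[0, 0, 0, 1, 1, 1, 2, 2, 3, 3, 4, 4]

N_eff = 4.6860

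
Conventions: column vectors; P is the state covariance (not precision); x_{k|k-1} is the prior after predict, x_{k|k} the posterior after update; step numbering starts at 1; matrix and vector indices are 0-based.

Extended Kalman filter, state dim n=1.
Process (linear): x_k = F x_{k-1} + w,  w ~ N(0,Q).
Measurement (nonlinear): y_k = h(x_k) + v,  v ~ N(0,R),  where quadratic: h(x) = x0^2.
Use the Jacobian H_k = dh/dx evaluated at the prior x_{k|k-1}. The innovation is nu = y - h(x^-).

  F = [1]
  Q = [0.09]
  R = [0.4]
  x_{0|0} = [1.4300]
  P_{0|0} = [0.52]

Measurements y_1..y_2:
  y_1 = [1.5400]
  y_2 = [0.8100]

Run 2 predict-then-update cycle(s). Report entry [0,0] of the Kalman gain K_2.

K[0,0] = 0.2702

step 1: x^-=[1.4300]  P^-=[0.6100]  H_jac=[2.8600]  S=[5.3896]  K=[0.3237]  nu=[-0.5049]  x^+=[1.2666]  P^+=[0.0453]
step 2: x^-=[1.2666]  P^-=[0.1353]  H_jac=[2.5331]  S=[1.2680]  K=[0.2702]  nu=[-0.7942]  x^+=[1.0519]  P^+=[0.0427]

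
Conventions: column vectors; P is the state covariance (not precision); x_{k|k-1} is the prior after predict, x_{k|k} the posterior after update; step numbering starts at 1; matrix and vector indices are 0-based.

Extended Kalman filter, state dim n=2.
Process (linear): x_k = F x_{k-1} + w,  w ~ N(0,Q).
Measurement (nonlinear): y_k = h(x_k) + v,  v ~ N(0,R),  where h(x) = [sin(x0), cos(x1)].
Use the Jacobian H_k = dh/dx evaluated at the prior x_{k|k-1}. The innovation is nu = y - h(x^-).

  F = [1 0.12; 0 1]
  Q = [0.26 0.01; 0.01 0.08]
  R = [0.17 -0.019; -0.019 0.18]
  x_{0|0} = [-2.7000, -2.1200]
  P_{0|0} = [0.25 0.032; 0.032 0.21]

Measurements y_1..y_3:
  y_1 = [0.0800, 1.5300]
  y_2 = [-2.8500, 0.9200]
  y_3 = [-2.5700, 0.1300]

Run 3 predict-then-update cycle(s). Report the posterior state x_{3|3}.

step 1: x^-=[-2.9544, -2.1200]  P^-=[0.5207 0.0672; 0.0672 0.2900]  H_jac=[-0.9825 0.0000; 0.0000 0.8529]  S=[0.6727 -0.0753; -0.0753 0.3910]  K=[-0.7606 0.0001; -0.0279 0.6273]  nu=[0.2661, 2.0520]  x^+=[-3.1566, -0.8403]  P^+=[0.1316 0.0170; 0.0170 0.1330]
step 2: x^-=[-3.2574, -0.8403]  P^-=[0.3976 0.0429; 0.0429 0.2130]  H_jac=[-0.9933 0.0000; 0.0000 0.7448]  S=[0.5623 -0.0508; -0.0508 0.2982]  K=[-0.7035 -0.0125; -0.0282 0.5273]  nu=[-2.9656, 0.2527]  x^+=[-1.1743, -0.6233]  P^+=[0.1202 0.0149; 0.0149 0.1281]
step 3: x^-=[-1.2491, -0.6233]  P^-=[0.3856 0.0403; 0.0403 0.2081]  H_jac=[0.3161 0.0000; 0.0000 0.5837]  S=[0.2085 -0.0116; -0.0116 0.2509]  K=[0.5913 0.1210; 0.0882 0.4883]  nu=[-1.6213, -0.6820]  x^+=[-2.2902, -1.0992]  P^+=[0.3107 0.0181; 0.0181 0.1477]

x_post = [-2.2902, -1.0992]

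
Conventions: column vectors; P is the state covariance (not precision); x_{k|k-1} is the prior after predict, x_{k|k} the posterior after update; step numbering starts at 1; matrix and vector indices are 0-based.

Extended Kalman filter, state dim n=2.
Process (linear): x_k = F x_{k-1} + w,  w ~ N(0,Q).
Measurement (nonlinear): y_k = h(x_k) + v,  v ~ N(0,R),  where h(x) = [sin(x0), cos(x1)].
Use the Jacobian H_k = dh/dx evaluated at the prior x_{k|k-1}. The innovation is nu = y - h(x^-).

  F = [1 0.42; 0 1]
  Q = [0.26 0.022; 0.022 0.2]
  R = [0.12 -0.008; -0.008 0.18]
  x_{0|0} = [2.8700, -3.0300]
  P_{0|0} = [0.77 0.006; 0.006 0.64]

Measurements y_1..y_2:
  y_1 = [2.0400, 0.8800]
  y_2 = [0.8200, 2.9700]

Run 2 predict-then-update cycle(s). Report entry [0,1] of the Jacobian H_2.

H_jac[0,1] = 0.0000

step 1: x^-=[1.5974, -3.0300]  P^-=[1.1479 0.2968; 0.2968 0.8400]  H_jac=[-0.0266 0.0000; 0.0000 0.1114]  S=[0.1208 -0.0089; -0.0089 0.1904]  K=[-0.2408 0.1623; -0.0293 0.4899]  nu=[1.0404, 1.8738]  x^+=[1.6511, -2.1426]  P^+=[1.1352 0.2797; 0.2797 0.7939]
step 2: x^-=[0.7512, -2.1426]  P^-=[1.7702 0.6352; 0.6352 0.9939]  H_jac=[0.7309 0.0000; 0.0000 0.8409]  S=[1.0656 0.3824; 0.3824 0.8829]  K=[1.1805 0.0937; 0.1136 0.8975]  nu=[0.1375, 3.5111]  x^+=[1.2425, 1.0244]  P^+=[0.1928 0.0088; 0.0088 0.1910]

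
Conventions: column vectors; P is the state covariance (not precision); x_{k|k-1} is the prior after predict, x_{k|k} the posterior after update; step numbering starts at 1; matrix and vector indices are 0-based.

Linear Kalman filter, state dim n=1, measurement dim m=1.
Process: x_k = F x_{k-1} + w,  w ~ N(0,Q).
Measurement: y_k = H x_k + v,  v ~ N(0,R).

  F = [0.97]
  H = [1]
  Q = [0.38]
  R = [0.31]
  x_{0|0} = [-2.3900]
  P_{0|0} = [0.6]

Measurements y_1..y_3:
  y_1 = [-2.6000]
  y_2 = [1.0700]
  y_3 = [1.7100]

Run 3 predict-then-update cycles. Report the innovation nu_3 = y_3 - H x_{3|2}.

step 1: x^-=[-2.3183]  P^-=[0.9445]  S=[1.2545]  K=[0.7529]  nu=[-0.2817]  x^+=[-2.5304]  P^+=[0.2334]
step 2: x^-=[-2.4545]  P^-=[0.5996]  S=[0.9096]  K=[0.6592]  nu=[3.5245]  x^+=[-0.1312]  P^+=[0.2043]
step 3: x^-=[-0.1272]  P^-=[0.5723]  S=[0.8823]  K=[0.6486]  nu=[1.8372]  x^+=[1.0645]  P^+=[0.2011]

innov = [1.8372]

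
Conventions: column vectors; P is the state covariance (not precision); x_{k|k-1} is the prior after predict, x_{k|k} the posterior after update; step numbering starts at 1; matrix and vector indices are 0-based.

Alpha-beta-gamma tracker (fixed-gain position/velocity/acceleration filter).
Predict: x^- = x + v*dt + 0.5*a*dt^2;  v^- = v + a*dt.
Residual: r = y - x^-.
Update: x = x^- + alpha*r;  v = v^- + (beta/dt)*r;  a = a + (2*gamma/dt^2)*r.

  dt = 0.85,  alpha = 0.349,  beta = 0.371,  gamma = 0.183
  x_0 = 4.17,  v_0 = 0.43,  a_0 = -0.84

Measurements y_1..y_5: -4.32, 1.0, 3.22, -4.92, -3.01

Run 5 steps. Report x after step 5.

step 1: x_pred=4.2321  r=-8.5521  x^+=1.2474  v^+=-4.0167  a^+=-5.1722
step 2: x_pred=-4.0353  r=5.0353  x^+=-2.2780  v^+=-6.2154  a^+=-2.6215
step 3: x_pred=-8.5081  r=11.7281  x^+=-4.4150  v^+=-3.3247  a^+=3.3196
step 4: x_pred=-6.0417  r=1.1217  x^+=-5.6502  v^+=-0.0134  a^+=3.8879
step 5: x_pred=-4.2571  r=1.2471  x^+=-3.8219  v^+=3.8356  a^+=4.5196

x_post = -3.8219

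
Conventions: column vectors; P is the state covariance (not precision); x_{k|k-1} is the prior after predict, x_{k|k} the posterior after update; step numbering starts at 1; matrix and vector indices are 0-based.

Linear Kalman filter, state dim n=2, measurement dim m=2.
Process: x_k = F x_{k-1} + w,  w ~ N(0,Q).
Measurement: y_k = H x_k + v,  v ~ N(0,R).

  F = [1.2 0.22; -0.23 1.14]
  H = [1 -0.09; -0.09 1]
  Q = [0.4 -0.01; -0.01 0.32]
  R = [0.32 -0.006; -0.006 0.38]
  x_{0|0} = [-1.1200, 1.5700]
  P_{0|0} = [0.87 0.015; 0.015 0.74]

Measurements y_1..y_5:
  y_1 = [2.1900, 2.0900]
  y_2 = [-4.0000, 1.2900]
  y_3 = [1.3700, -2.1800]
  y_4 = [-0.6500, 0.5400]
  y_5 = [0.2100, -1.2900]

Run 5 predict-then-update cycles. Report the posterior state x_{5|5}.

x_post = [-0.0213, -0.7549]

step 1: x^-=[-0.9986, 2.0474]  P^-=[1.6965 -0.0448; -0.0448 1.3199]  S=[2.0353 -0.3226; -0.3226 1.7217]  K=[0.8424 0.0432; 0.0428 0.7770]  nu=[3.3729, -0.0473]  x^+=[1.8406, 2.1550]  P^+=[0.2725 0.0359; 0.0359 0.2982]
step 2: x^-=[2.6828, 2.0334]  P^-=[0.8258 0.0368; 0.0368 0.7032]  S=[1.1449 -0.1065; -0.1065 1.0832]  K=[0.7218 0.0363; 0.0373 0.6498]  nu=[-6.4998, -0.5019]  x^+=[-2.0270, 1.4646]  P^+=[0.2335 0.0305; 0.0305 0.2494]
step 3: x^-=[-2.1101, 2.1359]  P^-=[0.7644 0.0283; 0.0283 0.6405]  S=[1.0845 -0.1039; -0.1039 1.0216]  K=[0.7056 0.0321; 0.0331 0.6278]  nu=[3.6724, -4.5058]  x^+=[0.3363, -0.5715]  P^+=[0.2282 0.0285; 0.0285 0.2409]
step 4: x^-=[0.2778, -0.7288]  P^-=[0.7553 0.0250; 0.0250 0.6303]  S=[1.0759 -0.1055; -0.1055 1.0119]  K=[0.7029 0.0308; 0.0317 0.6239]  nu=[-0.9934, 1.2938]  x^+=[-0.3806, 0.0469]  P^+=[0.2273 0.0279; 0.0279 0.2394]
step 5: x^-=[-0.4464, 0.1411]  P^-=[0.7536 0.0241; 0.0241 0.6285]  S=[1.0744 -0.1061; -0.1061 1.0103]  K=[0.7024 0.0305; 0.0313 0.6233]  nu=[0.6691, -1.4712]  x^+=[-0.0213, -0.7549]  P^+=[0.2271 0.0278; 0.0278 0.2392]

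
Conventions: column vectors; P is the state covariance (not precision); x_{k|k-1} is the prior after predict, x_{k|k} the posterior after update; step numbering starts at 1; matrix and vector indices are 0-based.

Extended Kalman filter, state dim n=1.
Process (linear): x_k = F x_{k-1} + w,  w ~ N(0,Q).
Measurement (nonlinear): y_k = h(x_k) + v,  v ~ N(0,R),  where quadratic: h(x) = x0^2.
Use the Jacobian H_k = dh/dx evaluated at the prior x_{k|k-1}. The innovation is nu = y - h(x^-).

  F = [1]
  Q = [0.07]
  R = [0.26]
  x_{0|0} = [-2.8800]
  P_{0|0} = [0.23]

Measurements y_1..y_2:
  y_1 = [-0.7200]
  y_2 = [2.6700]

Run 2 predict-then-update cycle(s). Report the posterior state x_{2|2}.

x_post = [-1.5663]

step 1: x^-=[-2.8800]  P^-=[0.3000]  H_jac=[-5.7600]  S=[10.2133]  K=[-0.1692]  nu=[-9.0144]  x^+=[-1.3548]  P^+=[0.0076]
step 2: x^-=[-1.3548]  P^-=[0.0776]  H_jac=[-2.7097]  S=[0.8300]  K=[-0.2534]  nu=[0.8344]  x^+=[-1.5663]  P^+=[0.0243]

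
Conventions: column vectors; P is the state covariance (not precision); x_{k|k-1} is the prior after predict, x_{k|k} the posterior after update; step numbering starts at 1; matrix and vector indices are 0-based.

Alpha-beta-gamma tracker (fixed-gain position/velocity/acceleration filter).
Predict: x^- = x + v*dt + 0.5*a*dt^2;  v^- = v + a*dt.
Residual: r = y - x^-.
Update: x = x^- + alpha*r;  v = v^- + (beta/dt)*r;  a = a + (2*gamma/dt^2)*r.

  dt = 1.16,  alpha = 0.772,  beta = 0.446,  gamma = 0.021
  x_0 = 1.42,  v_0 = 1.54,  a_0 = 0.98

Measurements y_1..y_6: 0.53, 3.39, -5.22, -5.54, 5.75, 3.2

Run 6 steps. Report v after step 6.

step 1: x_pred=3.8657  r=-3.3357  x^+=1.2905  v^+=1.3943  a^+=0.8759
step 2: x_pred=3.4972  r=-0.1072  x^+=3.4144  v^+=2.3691  a^+=0.8725
step 3: x_pred=6.7496  r=-11.9696  x^+=-2.4909  v^+=-1.2209  a^+=0.4989
step 4: x_pred=-3.5715  r=-1.9685  x^+=-5.0912  v^+=-1.3990  a^+=0.4375
step 5: x_pred=-6.4197  r=12.1697  x^+=2.9753  v^+=3.7875  a^+=0.8173
step 6: x_pred=7.9187  r=-4.7187  x^+=4.2759  v^+=2.9214  a^+=0.6701

v_post = 2.9214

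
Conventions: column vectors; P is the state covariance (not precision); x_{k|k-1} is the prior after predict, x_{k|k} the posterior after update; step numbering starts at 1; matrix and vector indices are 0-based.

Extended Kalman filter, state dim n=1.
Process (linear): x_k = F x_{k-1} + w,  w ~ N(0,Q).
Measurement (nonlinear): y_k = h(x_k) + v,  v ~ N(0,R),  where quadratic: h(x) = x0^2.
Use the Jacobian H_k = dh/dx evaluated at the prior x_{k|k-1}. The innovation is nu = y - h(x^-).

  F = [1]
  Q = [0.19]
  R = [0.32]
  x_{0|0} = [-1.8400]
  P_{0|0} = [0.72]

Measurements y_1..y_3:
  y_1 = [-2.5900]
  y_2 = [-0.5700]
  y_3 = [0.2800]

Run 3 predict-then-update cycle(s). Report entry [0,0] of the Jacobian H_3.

H_jac[0,0] = -0.1440

step 1: x^-=[-1.8400]  P^-=[0.9100]  H_jac=[-3.6800]  S=[12.6436]  K=[-0.2649]  nu=[-5.9756]  x^+=[-0.2573]  P^+=[0.0230]
step 2: x^-=[-0.2573]  P^-=[0.2130]  H_jac=[-0.5146]  S=[0.3764]  K=[-0.2912]  nu=[-0.6362]  x^+=[-0.0720]  P^+=[0.1811]
step 3: x^-=[-0.0720]  P^-=[0.3711]  H_jac=[-0.1440]  S=[0.3277]  K=[-0.1631]  nu=[0.2748]  x^+=[-0.1168]  P^+=[0.3624]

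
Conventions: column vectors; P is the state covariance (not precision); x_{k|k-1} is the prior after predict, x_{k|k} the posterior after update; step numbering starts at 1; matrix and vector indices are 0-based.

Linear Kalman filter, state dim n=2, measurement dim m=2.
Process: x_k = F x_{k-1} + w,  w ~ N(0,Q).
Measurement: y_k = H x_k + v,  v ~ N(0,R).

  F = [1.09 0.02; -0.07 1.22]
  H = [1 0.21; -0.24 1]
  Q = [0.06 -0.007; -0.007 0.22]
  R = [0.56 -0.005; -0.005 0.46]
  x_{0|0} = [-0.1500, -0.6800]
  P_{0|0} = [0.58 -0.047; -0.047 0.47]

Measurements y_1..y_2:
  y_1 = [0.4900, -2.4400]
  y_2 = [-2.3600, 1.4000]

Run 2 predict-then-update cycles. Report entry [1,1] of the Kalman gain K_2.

K[1,1] = 0.5772

step 1: x^-=[-0.1771, -0.8191]  P^-=[0.7472 -0.1022; -0.1022 0.9304]  S=[1.3053 -0.0860; -0.0860 1.4825]  K=[0.5456 -0.1583; 0.1143 0.6508]  nu=[0.8391, -1.6634]  x^+=[0.5440, -1.8057]  P^+=[0.3067 -0.0019; -0.0019 0.2983]
step 2: x^-=[0.5568, -2.2410]  P^-=[0.4244 -0.0257; -0.0257 0.6659]  S=[1.0030 0.0086; 0.0086 1.1626]  K=[0.4188 -0.1128; 0.1089 0.5772]  nu=[-2.4462, 3.7747]  x^+=[-0.8933, -0.3286]  P^+=[0.2346 0.0023; 0.0023 0.2655]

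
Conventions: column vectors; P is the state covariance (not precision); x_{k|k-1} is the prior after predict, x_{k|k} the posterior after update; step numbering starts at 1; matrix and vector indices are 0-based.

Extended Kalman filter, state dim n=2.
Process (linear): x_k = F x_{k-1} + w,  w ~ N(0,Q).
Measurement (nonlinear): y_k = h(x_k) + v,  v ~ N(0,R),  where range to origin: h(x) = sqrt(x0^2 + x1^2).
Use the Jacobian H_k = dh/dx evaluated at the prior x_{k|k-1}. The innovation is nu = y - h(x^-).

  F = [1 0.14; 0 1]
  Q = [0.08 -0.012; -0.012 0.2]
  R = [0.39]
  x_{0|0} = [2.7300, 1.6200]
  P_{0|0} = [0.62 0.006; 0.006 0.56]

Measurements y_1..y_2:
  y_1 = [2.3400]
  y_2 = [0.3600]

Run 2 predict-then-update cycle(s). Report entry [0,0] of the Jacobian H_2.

step 1: x^-=[2.9568, 1.6200]  P^-=[0.7127 0.0724; 0.0724 0.7600]  H_jac=[0.8770 0.4805]  S=[1.1746]  K=[0.5617; 0.3650]  nu=[-1.0315]  x^+=[2.3774, 1.2436]  P^+=[0.3420 -0.1684; -0.1684 0.6036]
step 2: x^-=[2.5515, 1.2436]  P^-=[0.3867 -0.0959; -0.0959 0.8036]  H_jac=[0.8989 0.4381]  S=[0.7812]  K=[0.3912; 0.3403]  nu=[-2.4784]  x^+=[1.5819, 0.4001]  P^+=[0.2672 -0.1999; -0.1999 0.7131]

H_jac[0,0] = 0.8989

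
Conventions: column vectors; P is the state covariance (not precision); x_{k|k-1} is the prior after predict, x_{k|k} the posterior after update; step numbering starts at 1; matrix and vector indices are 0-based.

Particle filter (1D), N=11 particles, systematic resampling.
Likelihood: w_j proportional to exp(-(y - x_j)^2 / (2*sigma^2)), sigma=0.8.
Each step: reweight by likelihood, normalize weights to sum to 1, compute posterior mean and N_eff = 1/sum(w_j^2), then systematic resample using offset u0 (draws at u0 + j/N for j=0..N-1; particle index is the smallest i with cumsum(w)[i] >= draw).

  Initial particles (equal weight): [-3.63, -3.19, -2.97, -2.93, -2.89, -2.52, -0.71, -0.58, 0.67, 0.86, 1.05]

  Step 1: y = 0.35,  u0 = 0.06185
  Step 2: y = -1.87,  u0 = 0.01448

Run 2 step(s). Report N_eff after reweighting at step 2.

step 1: w=[0.0000, 0.0000, 0.0001, 0.0001, 0.0001, 0.0005, 0.1242, 0.1520, 0.2757, 0.2438, 0.2037]  mean=0.4301  Neff=4.6416  idx=[6, 7, 7, 8, 8, 8, 9, 9, 9, 10, 10]
step 2: w=[0.3777, 0.2945, 0.2945, 0.0070, 0.0070, 0.0070, 0.0032, 0.0032, 0.0032, 0.0014, 0.0014]  mean=-0.5845  Neff=3.1618  idx=[0, 0, 0, 0, 1, 1, 1, 1, 2, 2, 2]

N_eff = 3.1618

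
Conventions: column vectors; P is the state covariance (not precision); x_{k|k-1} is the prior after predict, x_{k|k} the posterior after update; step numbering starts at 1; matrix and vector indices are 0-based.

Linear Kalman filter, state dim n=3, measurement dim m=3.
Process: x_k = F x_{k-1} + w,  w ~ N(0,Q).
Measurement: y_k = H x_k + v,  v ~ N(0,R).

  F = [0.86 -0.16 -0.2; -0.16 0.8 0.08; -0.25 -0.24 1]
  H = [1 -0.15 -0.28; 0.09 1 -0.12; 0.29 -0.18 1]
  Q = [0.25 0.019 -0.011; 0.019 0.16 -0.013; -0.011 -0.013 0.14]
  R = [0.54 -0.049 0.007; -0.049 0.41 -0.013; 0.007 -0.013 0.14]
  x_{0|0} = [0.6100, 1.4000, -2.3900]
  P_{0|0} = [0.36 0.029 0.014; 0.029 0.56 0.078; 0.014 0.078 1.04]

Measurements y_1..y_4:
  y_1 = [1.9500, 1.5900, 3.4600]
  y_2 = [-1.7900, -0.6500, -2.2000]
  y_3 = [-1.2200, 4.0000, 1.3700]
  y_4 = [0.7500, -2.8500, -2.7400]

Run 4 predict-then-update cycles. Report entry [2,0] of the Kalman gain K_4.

step 1: x^-=[0.7786, 0.8312, -2.8785]  P^-=[0.5644 -0.1102 -0.2757; -0.1102 0.5365 0.0308; -0.2757 0.0308 1.1938]  S=[1.4001 -0.1153 -0.3809; -0.1153 0.9470 -0.2520; -0.3809 -0.2520 1.2392]  K=[0.4994 0.0572 0.0907; -0.0975 0.5406 0.0011; -0.2054 0.0542 0.8423]  nu=[0.4901, 0.3433, 6.2623]  x^+=[1.6111, 0.9758, 2.3142]  P^+=[0.2456 -0.0317 -0.0615; -0.0317 0.2345 0.0438; -0.0615 0.0438 0.1415]
step 2: x^-=[0.7666, 0.7080, 1.6772]  P^-=[0.4760 -0.0835 -0.1387; -0.0835 0.3326 0.0135; -0.1387 0.0135 0.3162]  S=[1.1521 -0.1112 -0.0446; -0.1112 0.7357 -0.1151; -0.0446 -0.1151 0.4305]  K=[0.4665 0.0529 0.0959; -0.0811 0.4179 -0.0605; -0.1728 0.0212 0.6233]  nu=[-1.9808, -1.2257, -3.9721]  x^+=[-0.6034, 0.5968, -0.4825]  P^+=[0.2298 -0.0298 -0.0560; -0.0298 0.1820 0.0269; -0.0560 0.0269 0.1069]
step 3: x^-=[-0.5179, 0.5354, -0.4749]  P^-=[0.4581 -0.0692 -0.1238; -0.0692 0.2956 0.0057; -0.1238 0.0057 0.2832]  S=[1.1176 -0.0944 -0.0303; -0.0944 0.7022 -0.1082; -0.0303 -0.1082 0.4047]  K=[0.4580 0.0588 0.1031; -0.0719 0.3910 -0.0678; -0.1650 0.0141 0.6000]  nu=[-0.7547, 3.4543, 2.0915]  x^+=[-0.4449, 1.7983, 0.9533]  P^+=[0.2262 -0.0265 -0.0535; -0.0265 0.1699 0.0232; -0.0535 0.0232 0.1023]
step 4: x^-=[-0.8610, 1.5861, 0.6330]  P^-=[0.4529 -0.0638 -0.1204; -0.0638 0.2863 0.0036; -0.1204 0.0036 0.2787]  S=[1.1081 -0.0882 -0.0287; -0.0882 0.6942 -0.1066; -0.0287 -0.1066 0.4016]  K=[0.4554 0.0616 0.1047; -0.0684 0.3843 -0.0683; -0.1631 0.0123 0.5970]  nu=[2.0262, -4.2827, -2.8378]  x^+=[-0.4990, -0.0046, -1.4448]  P^+=[0.2251 -0.0250 -0.0527; -0.0250 0.1667 0.0222; -0.0527 0.0222 0.1016]

K[2,0] = -0.1631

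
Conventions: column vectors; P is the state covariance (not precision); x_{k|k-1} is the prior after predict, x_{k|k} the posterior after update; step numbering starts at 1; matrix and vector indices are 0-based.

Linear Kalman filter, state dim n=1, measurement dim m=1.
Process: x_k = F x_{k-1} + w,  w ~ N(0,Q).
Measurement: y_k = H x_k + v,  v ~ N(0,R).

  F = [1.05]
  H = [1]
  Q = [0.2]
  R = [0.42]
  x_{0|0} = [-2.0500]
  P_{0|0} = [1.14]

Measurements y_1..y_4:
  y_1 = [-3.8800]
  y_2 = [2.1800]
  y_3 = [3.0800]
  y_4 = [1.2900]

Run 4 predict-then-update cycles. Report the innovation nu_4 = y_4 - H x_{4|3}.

step 1: x^-=[-2.1525]  P^-=[1.4568]  S=[1.8768]  K=[0.7762]  nu=[-1.7275]  x^+=[-3.4934]  P^+=[0.3260]
step 2: x^-=[-3.6681]  P^-=[0.5594]  S=[0.9794]  K=[0.5712]  nu=[5.8481]  x^+=[-0.3278]  P^+=[0.2399]
step 3: x^-=[-0.3442]  P^-=[0.4645]  S=[0.8845]  K=[0.5251]  nu=[3.4242]  x^+=[1.4540]  P^+=[0.2206]
step 4: x^-=[1.5267]  P^-=[0.4432]  S=[0.8632]  K=[0.5134]  nu=[-0.2367]  x^+=[1.4052]  P^+=[0.2156]

innov = [-0.2367]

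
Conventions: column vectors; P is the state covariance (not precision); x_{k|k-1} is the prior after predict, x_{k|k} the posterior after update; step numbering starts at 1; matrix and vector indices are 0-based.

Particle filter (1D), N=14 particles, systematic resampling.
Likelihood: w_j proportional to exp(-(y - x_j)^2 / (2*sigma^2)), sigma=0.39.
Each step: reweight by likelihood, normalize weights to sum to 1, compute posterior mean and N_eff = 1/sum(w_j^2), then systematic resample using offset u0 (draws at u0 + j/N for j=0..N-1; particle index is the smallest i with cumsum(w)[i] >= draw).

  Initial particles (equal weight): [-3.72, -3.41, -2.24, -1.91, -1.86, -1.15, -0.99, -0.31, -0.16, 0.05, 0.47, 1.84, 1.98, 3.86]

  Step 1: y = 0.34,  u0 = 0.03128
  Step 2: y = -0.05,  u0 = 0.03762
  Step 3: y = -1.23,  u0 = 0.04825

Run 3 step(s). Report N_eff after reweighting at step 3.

N_eff = 5.1991

step 1: w=[0.0000, 0.0000, 0.0000, 0.0000, 0.0000, 0.0003, 0.0012, 0.1040, 0.1833, 0.3163, 0.3945, 0.0003, 0.0001, 0.0000]  mean=0.1387  Neff=3.3320  idx=[7, 7, 8, 8, 9, 9, 9, 9, 9, 10, 10, 10, 10, 10]
step 2: w=[0.0769, 0.0769, 0.0923, 0.0923, 0.0929, 0.0929, 0.0929, 0.0929, 0.0929, 0.0395, 0.0395, 0.0395, 0.0395, 0.0395]  mean=0.0388  Neff=12.5366  idx=[0, 1, 2, 3, 3, 4, 5, 6, 6, 7, 8, 9, 11, 13]
step 3: w=[0.2799, 0.2799, 0.1049, 0.1049, 0.1049, 0.0207, 0.0207, 0.0207, 0.0207, 0.0207, 0.0207, 0.0003, 0.0003, 0.0003]  mean=-0.2172  Neff=5.1991  idx=[0, 0, 0, 0, 1, 1, 1, 1, 2, 3, 3, 4, 6, 9]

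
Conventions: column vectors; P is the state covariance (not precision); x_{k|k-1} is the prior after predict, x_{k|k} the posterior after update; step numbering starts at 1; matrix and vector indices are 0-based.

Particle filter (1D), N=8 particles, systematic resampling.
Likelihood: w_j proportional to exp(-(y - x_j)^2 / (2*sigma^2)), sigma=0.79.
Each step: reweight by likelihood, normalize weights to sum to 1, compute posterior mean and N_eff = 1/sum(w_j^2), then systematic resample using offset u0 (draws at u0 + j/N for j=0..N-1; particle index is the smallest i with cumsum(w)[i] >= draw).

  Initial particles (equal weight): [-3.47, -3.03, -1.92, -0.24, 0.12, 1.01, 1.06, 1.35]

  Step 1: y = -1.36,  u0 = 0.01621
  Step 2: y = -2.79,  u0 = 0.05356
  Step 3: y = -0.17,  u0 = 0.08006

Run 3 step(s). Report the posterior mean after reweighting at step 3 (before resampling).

step 1: w=[0.0191, 0.0726, 0.5273, 0.2481, 0.1172, 0.0075, 0.0062, 0.0019]  mean=-1.3275  Neff=2.7850  idx=[0, 2, 2, 2, 2, 3, 3, 4]
step 2: w=[0.2394, 0.1891, 0.1891, 0.1891, 0.1891, 0.0019, 0.0019, 0.0004]  mean=-2.2839  Neff=4.9909  idx=[0, 0, 1, 2, 2, 3, 3, 4]
step 3: w=[0.0003, 0.0003, 0.1666, 0.1666, 0.1666, 0.1666, 0.1666, 0.1666]  mean=-1.9210  Neff=6.0076  idx=[2, 3, 3, 4, 5, 6, 6, 7]

post_mean = -1.9210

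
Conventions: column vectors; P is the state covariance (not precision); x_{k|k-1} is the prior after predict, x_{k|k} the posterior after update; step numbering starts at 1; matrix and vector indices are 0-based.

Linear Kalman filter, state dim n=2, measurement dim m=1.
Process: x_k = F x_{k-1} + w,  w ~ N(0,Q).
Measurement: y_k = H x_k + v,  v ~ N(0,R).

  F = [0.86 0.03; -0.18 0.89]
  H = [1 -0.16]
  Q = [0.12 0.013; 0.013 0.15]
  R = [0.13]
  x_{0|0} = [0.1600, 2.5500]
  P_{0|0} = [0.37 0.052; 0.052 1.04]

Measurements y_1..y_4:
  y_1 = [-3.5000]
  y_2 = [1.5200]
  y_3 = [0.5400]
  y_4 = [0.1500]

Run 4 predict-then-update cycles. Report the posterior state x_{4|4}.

x_post = [0.5686, 2.0087]

step 1: x^-=[0.2141, 2.2407]  P^-=[0.3973 0.0230; 0.0230 0.9691]  S=[0.5447]  K=[0.7226; -0.2424]  nu=[-3.3556]  x^+=[-2.2105, 3.0541]  P^+=[0.1129 0.1184; 0.1184 0.9371]
step 2: x^-=[-1.8094, 3.1161]  P^-=[0.2104 0.1105; 0.1105 0.8580]  S=[0.3270]  K=[0.5894; -0.0817]  nu=[3.8280]  x^+=[0.4468, 2.8032]  P^+=[0.0968 0.1263; 0.1263 0.8558]
step 3: x^-=[0.4684, 2.4144]  P^-=[0.1989 0.1169; 0.1169 0.7906]  S=[0.3117]  K=[0.5781; -0.0309]  nu=[0.4579]  x^+=[0.7331, 2.4002]  P^+=[0.0947 0.1224; 0.1224 0.7903]
step 4: x^-=[0.7025, 2.0043]  P^-=[0.1971 0.1125; 0.1125 0.7398]  S=[0.3100]  K=[0.5777; -0.0190]  nu=[-0.2318]  x^+=[0.5686, 2.0087]  P^+=[0.0936 0.1159; 0.1159 0.7397]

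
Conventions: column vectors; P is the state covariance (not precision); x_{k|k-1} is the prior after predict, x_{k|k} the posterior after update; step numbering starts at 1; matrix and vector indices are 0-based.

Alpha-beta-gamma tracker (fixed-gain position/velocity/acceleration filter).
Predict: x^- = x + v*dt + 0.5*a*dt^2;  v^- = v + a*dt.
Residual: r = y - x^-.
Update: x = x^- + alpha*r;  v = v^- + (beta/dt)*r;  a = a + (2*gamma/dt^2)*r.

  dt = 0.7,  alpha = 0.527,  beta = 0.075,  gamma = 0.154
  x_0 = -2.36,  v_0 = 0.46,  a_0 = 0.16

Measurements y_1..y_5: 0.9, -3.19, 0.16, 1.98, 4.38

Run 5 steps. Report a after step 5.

a_post = 1.4048

step 1: x_pred=-1.9988  r=2.8988  x^+=-0.4711  v^+=0.8826  a^+=1.9821
step 2: x_pred=0.6323  r=-3.8223  x^+=-1.3821  v^+=1.8605  a^+=-0.4205
step 3: x_pred=-0.1827  r=0.3427  x^+=-0.0021  v^+=1.6029  a^+=-0.2051
step 4: x_pred=1.0697  r=0.9103  x^+=1.5494  v^+=1.5569  a^+=0.3671
step 5: x_pred=2.7292  r=1.6508  x^+=3.5992  v^+=1.9908  a^+=1.4048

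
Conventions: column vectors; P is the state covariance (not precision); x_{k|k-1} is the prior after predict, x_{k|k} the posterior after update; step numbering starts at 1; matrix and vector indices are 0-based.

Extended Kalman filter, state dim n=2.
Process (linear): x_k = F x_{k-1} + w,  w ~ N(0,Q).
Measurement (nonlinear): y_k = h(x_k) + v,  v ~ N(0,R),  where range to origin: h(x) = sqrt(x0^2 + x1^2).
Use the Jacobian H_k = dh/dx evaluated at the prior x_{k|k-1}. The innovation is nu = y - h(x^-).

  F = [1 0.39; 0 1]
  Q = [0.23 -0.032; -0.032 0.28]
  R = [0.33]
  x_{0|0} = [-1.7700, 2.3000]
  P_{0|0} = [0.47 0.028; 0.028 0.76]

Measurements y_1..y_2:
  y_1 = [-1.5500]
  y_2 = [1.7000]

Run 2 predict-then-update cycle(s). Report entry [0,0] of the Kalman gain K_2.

step 1: x^-=[-0.8730, 2.3000]  P^-=[0.8374 0.2924; 0.2924 1.0400]  H_jac=[-0.3549 0.9349]  S=[1.1505]  K=[-0.0207; 0.7550]  nu=[-4.0101]  x^+=[-0.7900, -0.7274]  P^+=[0.8369 0.3104; 0.3104 0.3843]
step 2: x^-=[-1.0737, -0.7274]  P^-=[1.3675 0.4282; 0.4282 0.6643]  H_jac=[-0.8279 -0.5609]  S=[1.8740]  K=[-0.7323; -0.3880]  nu=[0.4031]  x^+=[-1.3689, -0.8838]  P^+=[0.3625 -0.1042; -0.1042 0.3821]

K[0,0] = -0.7323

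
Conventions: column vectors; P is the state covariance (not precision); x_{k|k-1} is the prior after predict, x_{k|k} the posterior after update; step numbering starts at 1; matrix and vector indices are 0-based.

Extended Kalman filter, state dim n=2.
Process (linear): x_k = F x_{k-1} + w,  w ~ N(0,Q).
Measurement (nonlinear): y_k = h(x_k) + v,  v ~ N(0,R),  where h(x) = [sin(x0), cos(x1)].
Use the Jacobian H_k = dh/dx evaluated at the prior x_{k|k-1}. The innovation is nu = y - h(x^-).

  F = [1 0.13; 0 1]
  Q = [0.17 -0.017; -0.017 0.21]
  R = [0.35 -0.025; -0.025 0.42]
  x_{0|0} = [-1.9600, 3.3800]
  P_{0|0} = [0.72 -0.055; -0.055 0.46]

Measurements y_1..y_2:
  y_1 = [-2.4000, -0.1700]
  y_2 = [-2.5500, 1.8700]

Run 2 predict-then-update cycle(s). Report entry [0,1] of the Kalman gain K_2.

K[0,1] = 0.0610

step 1: x^-=[-1.5206, 3.3800]  P^-=[0.8835 -0.0122; -0.0122 0.6700]  H_jac=[0.0502 0.0000; 0.0000 0.2362]  S=[0.3522 -0.0251; -0.0251 0.4574]  K=[0.1259 0.0006; 0.0230 0.3472]  nu=[-1.4013, 0.8017]  x^+=[-1.6965, 3.6261]  P^+=[0.8779 -0.0122; -0.0122 0.6151]
step 2: x^-=[-1.2251, 3.6261]  P^-=[1.0551 0.0507; 0.0507 0.8251]  H_jac=[0.3388 0.0000; 0.0000 0.4657]  S=[0.4711 -0.0170; -0.0170 0.5990]  K=[0.7610 0.0610; 0.0597 0.6432]  nu=[-1.6092, 2.7549]  x^+=[-2.2815, 5.3021]  P^+=[0.7816 0.0142; 0.0142 0.5769]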